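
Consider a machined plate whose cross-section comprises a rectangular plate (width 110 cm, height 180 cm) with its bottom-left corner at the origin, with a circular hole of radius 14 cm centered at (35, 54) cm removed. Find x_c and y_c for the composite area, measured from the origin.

plate: A = 110 × 180 = 19800.00, centroid at (55.00, 90.00).
hole: A = −π·14² = -615.75, centroid at (35.00, 54.00).
ΣA = 19184.25 cm²
ΣAx_c = (19800.00)(55.00) + (-615.75)(35.00) = 1067448.67 cm³
ΣAy_c = (19800.00)(90.00) + (-615.75)(54.00) = 1748749.38 cm³
x_c = 1067448.67 / 19184.25 = 55.64 cm
y_c = 1748749.38 / 19184.25 = 91.16 cm

x_c = 55.64 cm, y_c = 91.16 cm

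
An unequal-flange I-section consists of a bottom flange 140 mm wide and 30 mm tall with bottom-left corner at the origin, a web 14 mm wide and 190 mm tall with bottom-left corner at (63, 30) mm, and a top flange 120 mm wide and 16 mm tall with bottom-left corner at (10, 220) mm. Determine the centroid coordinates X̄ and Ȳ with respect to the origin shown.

X̄ = 70.00 mm, Ȳ = 94.90 mm

bottom flange: A = 140 × 30 = 4200.00, centroid at (70.00, 15.00).
web: A = 14 × 190 = 2660.00, centroid at (70.00, 125.00).
top flange: A = 120 × 16 = 1920.00, centroid at (70.00, 228.00).
ΣA = 8780.00 mm²
ΣAX̄ = (4200.00)(70.00) + (2660.00)(70.00) + (1920.00)(70.00) = 614600.00 mm³
ΣAȲ = (4200.00)(15.00) + (2660.00)(125.00) + (1920.00)(228.00) = 833260.00 mm³
X̄ = 614600.00 / 8780.00 = 70.00 mm
Ȳ = 833260.00 / 8780.00 = 94.90 mm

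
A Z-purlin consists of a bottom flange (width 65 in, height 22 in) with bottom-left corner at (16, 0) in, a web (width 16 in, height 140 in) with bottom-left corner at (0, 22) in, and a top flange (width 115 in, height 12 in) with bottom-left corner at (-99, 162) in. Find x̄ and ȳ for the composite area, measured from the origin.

x̄ = 5.94 in, ȳ = 89.83 in

Part | A | x̄ᵢ | ȳᵢ | A·x̄ᵢ | A·ȳᵢ
bottom flange | 1430.00 | 48.50 | 11.00 | 69355.00 | 15730.00
web | 2240.00 | 8.00 | 92.00 | 17920.00 | 206080.00
top flange | 1380.00 | -41.50 | 168.00 | -57270.00 | 231840.00
Σ | 5050.00 |  |  | 30005.00 | 453650.00
x̄ = 30005.00 / 5050.00 = 5.94 in
ȳ = 453650.00 / 5050.00 = 89.83 in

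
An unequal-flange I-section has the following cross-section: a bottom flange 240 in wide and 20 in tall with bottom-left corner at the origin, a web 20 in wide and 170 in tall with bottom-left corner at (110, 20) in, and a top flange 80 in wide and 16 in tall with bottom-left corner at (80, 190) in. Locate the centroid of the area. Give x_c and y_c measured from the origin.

bottom flange: A = 240 × 20 = 4800.00, centroid at (120.00, 10.00).
web: A = 20 × 170 = 3400.00, centroid at (120.00, 105.00).
top flange: A = 80 × 16 = 1280.00, centroid at (120.00, 198.00).
ΣA = 9480.00 in², ΣAx_c = 1137600.00 in³, ΣAy_c = 658440.00 in³.
x_c = 1137600.00/9480.00 = 120.00 in; y_c = 658440.00/9480.00 = 69.46 in.

x_c = 120.00 in, y_c = 69.46 in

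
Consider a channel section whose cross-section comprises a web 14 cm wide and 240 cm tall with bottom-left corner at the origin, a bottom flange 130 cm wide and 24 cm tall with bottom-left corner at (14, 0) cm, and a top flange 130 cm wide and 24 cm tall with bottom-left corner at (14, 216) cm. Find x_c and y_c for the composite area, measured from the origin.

web: A = 14 × 240 = 3360.00, centroid at (7.00, 120.00).
bottom flange: A = 130 × 24 = 3120.00, centroid at (79.00, 12.00).
top flange: A = 130 × 24 = 3120.00, centroid at (79.00, 228.00).
ΣA = 9600.00 cm², ΣAx_c = 516480.00 cm³, ΣAy_c = 1152000.00 cm³.
x_c = 516480.00/9600.00 = 53.80 cm; y_c = 1152000.00/9600.00 = 120.00 cm.

x_c = 53.80 cm, y_c = 120.00 cm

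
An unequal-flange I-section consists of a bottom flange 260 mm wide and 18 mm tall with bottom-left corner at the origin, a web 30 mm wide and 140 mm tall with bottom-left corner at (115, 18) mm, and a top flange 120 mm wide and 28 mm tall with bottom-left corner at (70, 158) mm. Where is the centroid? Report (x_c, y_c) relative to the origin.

x_c = 130.00 mm, y_c = 80.85 mm

bottom flange: A = 260 × 18 = 4680.00, centroid at (130.00, 9.00).
web: A = 30 × 140 = 4200.00, centroid at (130.00, 88.00).
top flange: A = 120 × 28 = 3360.00, centroid at (130.00, 172.00).
ΣA = 12240.00 mm²
ΣAx_c = (4680.00)(130.00) + (4200.00)(130.00) + (3360.00)(130.00) = 1591200.00 mm³
ΣAy_c = (4680.00)(9.00) + (4200.00)(88.00) + (3360.00)(172.00) = 989640.00 mm³
x_c = 1591200.00 / 12240.00 = 130.00 mm
y_c = 989640.00 / 12240.00 = 80.85 mm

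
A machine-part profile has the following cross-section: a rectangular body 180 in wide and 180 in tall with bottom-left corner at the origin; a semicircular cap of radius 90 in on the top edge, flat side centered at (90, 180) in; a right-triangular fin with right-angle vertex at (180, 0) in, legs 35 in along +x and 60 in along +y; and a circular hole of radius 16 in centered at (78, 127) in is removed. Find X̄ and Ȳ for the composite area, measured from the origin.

X̄ = 92.57 in, Ȳ = 123.68 in

rectangular body: A = 180 × 180 = 32400.00, centroid at (90.00, 90.00).
semicircular top: A = ½π·90² = 12723.45, centroid at (90.00, 218.20).
triangular fin: A = ½·35·60 = 1050.00, centroid at (191.67, 20.00).
hole: A = −π·16² = -804.25, centroid at (78.00, 127.00).
ΣA = 45369.20 in²
ΣAX̄ = (32400.00)(90.00) + (12723.45)(90.00) + (1050.00)(191.67) + (-804.25)(78.00) = 4199629.20 in³
ΣAȲ = (32400.00)(90.00) + (12723.45)(218.20) + (1050.00)(20.00) + (-804.25)(127.00) = 5611081.58 in³
X̄ = 4199629.20 / 45369.20 = 92.57 in
Ȳ = 5611081.58 / 45369.20 = 123.68 in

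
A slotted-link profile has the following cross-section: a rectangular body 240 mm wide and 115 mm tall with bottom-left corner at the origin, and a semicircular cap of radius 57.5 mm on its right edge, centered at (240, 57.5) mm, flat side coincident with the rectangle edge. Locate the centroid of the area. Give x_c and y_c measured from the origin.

x_c = 142.87 mm, y_c = 57.50 mm

Part | A | x̄ᵢ | ȳᵢ | A·x̄ᵢ | A·ȳᵢ
rectangular body | 27600.00 | 120.00 | 57.50 | 3312000.00 | 1587000.00
semicircular end | 5193.45 | 264.40 | 57.50 | 1373166.47 | 298623.11
Σ | 32793.45 |  |  | 4685166.47 | 1885623.11
x_c = 4685166.47 / 32793.45 = 142.87 mm
y_c = 1885623.11 / 32793.45 = 57.50 mm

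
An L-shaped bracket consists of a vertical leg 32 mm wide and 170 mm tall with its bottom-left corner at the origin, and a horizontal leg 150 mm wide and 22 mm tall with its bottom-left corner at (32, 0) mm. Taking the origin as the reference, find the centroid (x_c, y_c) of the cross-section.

Part | A | x̄ᵢ | ȳᵢ | A·x̄ᵢ | A·ȳᵢ
vertical leg | 5440.00 | 16.00 | 85.00 | 87040.00 | 462400.00
horizontal leg | 3300.00 | 107.00 | 11.00 | 353100.00 | 36300.00
Σ | 8740.00 |  |  | 440140.00 | 498700.00
x_c = 440140.00 / 8740.00 = 50.36 mm
y_c = 498700.00 / 8740.00 = 57.06 mm

x_c = 50.36 mm, y_c = 57.06 mm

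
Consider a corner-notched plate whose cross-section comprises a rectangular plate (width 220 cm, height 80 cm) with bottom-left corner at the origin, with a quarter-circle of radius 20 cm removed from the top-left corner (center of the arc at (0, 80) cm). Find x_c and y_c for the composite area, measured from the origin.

plate: A = 220 × 80 = 17600.00, centroid at (110.00, 40.00).
removed quarter-circle: A = −¼π·20² = -314.16, centroid at (8.49, 71.51).
ΣA = 17285.84 cm²
ΣAx_c = (17600.00)(110.00) + (-314.16)(8.49) = 1933333.33 cm³
ΣAy_c = (17600.00)(40.00) + (-314.16)(71.51) = 681533.93 cm³
x_c = 1933333.33 / 17285.84 = 111.84 cm
y_c = 681533.93 / 17285.84 = 39.43 cm

x_c = 111.84 cm, y_c = 39.43 cm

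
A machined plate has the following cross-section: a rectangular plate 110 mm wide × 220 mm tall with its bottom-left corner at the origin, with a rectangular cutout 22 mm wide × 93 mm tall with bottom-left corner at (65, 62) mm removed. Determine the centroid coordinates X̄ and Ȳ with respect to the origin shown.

X̄ = 53.06 mm, Ȳ = 110.14 mm

Part | A | x̄ᵢ | ȳᵢ | A·x̄ᵢ | A·ȳᵢ
plate | 24200.00 | 55.00 | 110.00 | 1331000.00 | 2662000.00
hole | -2046.00 | 76.00 | 108.50 | -155496.00 | -221991.00
Σ | 22154.00 |  |  | 1175504.00 | 2440009.00
X̄ = 1175504.00 / 22154.00 = 53.06 mm
Ȳ = 2440009.00 / 22154.00 = 110.14 mm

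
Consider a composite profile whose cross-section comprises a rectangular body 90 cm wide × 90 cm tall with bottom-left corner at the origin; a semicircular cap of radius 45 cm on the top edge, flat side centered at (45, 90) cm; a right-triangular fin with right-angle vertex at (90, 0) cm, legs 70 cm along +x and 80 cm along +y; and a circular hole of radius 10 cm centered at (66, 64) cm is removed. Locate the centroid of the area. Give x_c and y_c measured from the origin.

x_c = 58.42 cm, y_c = 55.65 cm

rectangular body: A = 90 × 90 = 8100.00, centroid at (45.00, 45.00).
semicircular top: A = ½π·45² = 3180.86, centroid at (45.00, 109.10).
triangular fin: A = ½·70·80 = 2800.00, centroid at (113.33, 26.67).
hole: A = −π·10² = -314.16, centroid at (66.00, 64.00).
ΣA = 13766.70 cm², ΣAx_c = 804237.64 cm³, ΣAy_c = 766088.10 cm³.
x_c = 804237.64/13766.70 = 58.42 cm; y_c = 766088.10/13766.70 = 55.65 cm.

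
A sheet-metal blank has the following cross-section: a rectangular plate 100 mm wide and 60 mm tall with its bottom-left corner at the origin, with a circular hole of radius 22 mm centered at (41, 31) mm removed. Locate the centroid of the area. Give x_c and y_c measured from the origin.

x_c = 53.05 mm, y_c = 29.66 mm

plate: A = 100 × 60 = 6000.00, centroid at (50.00, 30.00).
hole: A = −π·22² = -1520.53, centroid at (41.00, 31.00).
ΣA = 4479.47 mm²
ΣAx_c = (6000.00)(50.00) + (-1520.53)(41.00) = 237658.24 mm³
ΣAy_c = (6000.00)(30.00) + (-1520.53)(31.00) = 132863.54 mm³
x_c = 237658.24 / 4479.47 = 53.05 mm
y_c = 132863.54 / 4479.47 = 29.66 mm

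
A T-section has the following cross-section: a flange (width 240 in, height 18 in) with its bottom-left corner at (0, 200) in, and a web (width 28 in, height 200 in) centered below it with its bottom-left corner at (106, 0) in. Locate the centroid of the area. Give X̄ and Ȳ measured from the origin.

X̄ = 120.00 in, Ȳ = 147.47 in

web: A = 28 × 200 = 5600.00, centroid at (120.00, 100.00).
flange: A = 240 × 18 = 4320.00, centroid at (120.00, 209.00).
ΣA = 9920.00 in², ΣAX̄ = 1190400.00 in³, ΣAȲ = 1462880.00 in³.
X̄ = 1190400.00/9920.00 = 120.00 in; Ȳ = 1462880.00/9920.00 = 147.47 in.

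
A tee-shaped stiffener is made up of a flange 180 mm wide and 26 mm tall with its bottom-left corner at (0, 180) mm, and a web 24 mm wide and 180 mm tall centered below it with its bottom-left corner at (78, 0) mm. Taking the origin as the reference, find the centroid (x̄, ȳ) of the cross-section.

Part | A | x̄ᵢ | ȳᵢ | A·x̄ᵢ | A·ȳᵢ
web | 4320.00 | 90.00 | 90.00 | 388800.00 | 388800.00
flange | 4680.00 | 90.00 | 193.00 | 421200.00 | 903240.00
Σ | 9000.00 |  |  | 810000.00 | 1292040.00
x̄ = 810000.00 / 9000.00 = 90.00 mm
ȳ = 1292040.00 / 9000.00 = 143.56 mm

x̄ = 90.00 mm, ȳ = 143.56 mm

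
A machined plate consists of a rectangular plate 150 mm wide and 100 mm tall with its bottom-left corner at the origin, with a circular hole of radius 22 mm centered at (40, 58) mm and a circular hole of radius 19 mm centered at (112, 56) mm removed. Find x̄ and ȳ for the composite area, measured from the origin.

plate: A = 150 × 100 = 15000.00, centroid at (75.00, 50.00).
hole 1: A = −π·22² = -1520.53, centroid at (40.00, 58.00).
hole 2: A = −π·19² = -1134.11, centroid at (112.00, 56.00).
ΣA = 12345.35 mm², ΣAx̄ = 937157.89 mm³, ΣAȳ = 598298.77 mm³.
x̄ = 937157.89/12345.35 = 75.91 mm; ȳ = 598298.77/12345.35 = 48.46 mm.

x̄ = 75.91 mm, ȳ = 48.46 mm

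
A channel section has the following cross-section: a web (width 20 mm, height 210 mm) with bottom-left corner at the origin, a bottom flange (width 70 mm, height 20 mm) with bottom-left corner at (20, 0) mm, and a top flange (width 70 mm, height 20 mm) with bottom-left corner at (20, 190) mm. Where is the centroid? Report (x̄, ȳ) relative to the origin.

web: A = 20 × 210 = 4200.00, centroid at (10.00, 105.00).
bottom flange: A = 70 × 20 = 1400.00, centroid at (55.00, 10.00).
top flange: A = 70 × 20 = 1400.00, centroid at (55.00, 200.00).
ΣA = 7000.00 mm²
ΣAx̄ = (4200.00)(10.00) + (1400.00)(55.00) + (1400.00)(55.00) = 196000.00 mm³
ΣAȳ = (4200.00)(105.00) + (1400.00)(10.00) + (1400.00)(200.00) = 735000.00 mm³
x̄ = 196000.00 / 7000.00 = 28.00 mm
ȳ = 735000.00 / 7000.00 = 105.00 mm

x̄ = 28.00 mm, ȳ = 105.00 mm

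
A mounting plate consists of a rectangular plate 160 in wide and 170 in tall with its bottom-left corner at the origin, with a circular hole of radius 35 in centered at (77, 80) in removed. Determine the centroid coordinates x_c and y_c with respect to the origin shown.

x_c = 80.49 in, y_c = 85.82 in

plate: A = 160 × 170 = 27200.00, centroid at (80.00, 85.00).
hole: A = −π·35² = -3848.45, centroid at (77.00, 80.00).
ΣA = 23351.55 in², ΣAx_c = 1879669.27 in³, ΣAy_c = 2004123.92 in³.
x_c = 1879669.27/23351.55 = 80.49 in; y_c = 2004123.92/23351.55 = 85.82 in.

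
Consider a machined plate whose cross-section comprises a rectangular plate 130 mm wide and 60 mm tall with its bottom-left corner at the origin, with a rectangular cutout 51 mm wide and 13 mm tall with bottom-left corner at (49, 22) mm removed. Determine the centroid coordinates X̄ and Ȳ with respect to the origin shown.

Part | A | x̄ᵢ | ȳᵢ | A·x̄ᵢ | A·ȳᵢ
plate | 7800.00 | 65.00 | 30.00 | 507000.00 | 234000.00
hole | -663.00 | 74.50 | 28.50 | -49393.50 | -18895.50
Σ | 7137.00 |  |  | 457606.50 | 215104.50
X̄ = 457606.50 / 7137.00 = 64.12 mm
Ȳ = 215104.50 / 7137.00 = 30.14 mm

X̄ = 64.12 mm, Ȳ = 30.14 mm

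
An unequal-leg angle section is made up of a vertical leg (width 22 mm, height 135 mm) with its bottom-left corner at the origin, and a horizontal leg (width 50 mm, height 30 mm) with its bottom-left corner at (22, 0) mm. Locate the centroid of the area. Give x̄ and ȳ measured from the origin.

x̄ = 23.08 mm, ȳ = 49.88 mm

vertical leg: A = 22 × 135 = 2970.00, centroid at (11.00, 67.50).
horizontal leg: A = 50 × 30 = 1500.00, centroid at (47.00, 15.00).
ΣA = 4470.00 mm², ΣAx̄ = 103170.00 mm³, ΣAȳ = 222975.00 mm³.
x̄ = 103170.00/4470.00 = 23.08 mm; ȳ = 222975.00/4470.00 = 49.88 mm.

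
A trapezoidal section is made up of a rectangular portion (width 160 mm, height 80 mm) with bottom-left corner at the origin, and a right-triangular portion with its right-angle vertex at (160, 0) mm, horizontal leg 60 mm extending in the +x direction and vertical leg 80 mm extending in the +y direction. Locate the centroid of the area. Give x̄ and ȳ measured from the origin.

x̄ = 95.79 mm, ȳ = 37.89 mm

Part | A | x̄ᵢ | ȳᵢ | A·x̄ᵢ | A·ȳᵢ
rectangular portion | 12800.00 | 80.00 | 40.00 | 1024000.00 | 512000.00
triangular portion | 2400.00 | 180.00 | 26.67 | 432000.00 | 64000.00
Σ | 15200.00 |  |  | 1456000.00 | 576000.00
x̄ = 1456000.00 / 15200.00 = 95.79 mm
ȳ = 576000.00 / 15200.00 = 37.89 mm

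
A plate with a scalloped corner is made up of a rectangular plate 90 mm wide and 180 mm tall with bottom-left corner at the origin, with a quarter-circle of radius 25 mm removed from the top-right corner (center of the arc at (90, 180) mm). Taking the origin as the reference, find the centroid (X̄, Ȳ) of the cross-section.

plate: A = 90 × 180 = 16200.00, centroid at (45.00, 90.00).
removed quarter-circle: A = −¼π·25² = -490.87, centroid at (79.39, 169.39).
ΣA = 15709.13 mm²
ΣAX̄ = (16200.00)(45.00) + (-490.87)(79.39) = 690029.69 mm³
ΣAȲ = (16200.00)(90.00) + (-490.87)(169.39) = 1374851.04 mm³
X̄ = 690029.69 / 15709.13 = 43.93 mm
Ȳ = 1374851.04 / 15709.13 = 87.52 mm

X̄ = 43.93 mm, Ȳ = 87.52 mm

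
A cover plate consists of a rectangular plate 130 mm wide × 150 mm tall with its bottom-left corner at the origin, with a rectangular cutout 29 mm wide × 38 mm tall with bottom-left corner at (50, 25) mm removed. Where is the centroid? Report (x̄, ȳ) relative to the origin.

x̄ = 65.03 mm, ȳ = 76.86 mm

Part | A | x̄ᵢ | ȳᵢ | A·x̄ᵢ | A·ȳᵢ
plate | 19500.00 | 65.00 | 75.00 | 1267500.00 | 1462500.00
hole | -1102.00 | 64.50 | 44.00 | -71079.00 | -48488.00
Σ | 18398.00 |  |  | 1196421.00 | 1414012.00
x̄ = 1196421.00 / 18398.00 = 65.03 mm
ȳ = 1414012.00 / 18398.00 = 76.86 mm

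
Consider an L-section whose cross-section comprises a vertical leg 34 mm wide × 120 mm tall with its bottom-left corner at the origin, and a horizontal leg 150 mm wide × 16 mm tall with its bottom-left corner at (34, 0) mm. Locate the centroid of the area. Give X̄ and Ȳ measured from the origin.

X̄ = 51.07 mm, Ȳ = 40.74 mm

Part | A | x̄ᵢ | ȳᵢ | A·x̄ᵢ | A·ȳᵢ
vertical leg | 4080.00 | 17.00 | 60.00 | 69360.00 | 244800.00
horizontal leg | 2400.00 | 109.00 | 8.00 | 261600.00 | 19200.00
Σ | 6480.00 |  |  | 330960.00 | 264000.00
X̄ = 330960.00 / 6480.00 = 51.07 mm
Ȳ = 264000.00 / 6480.00 = 40.74 mm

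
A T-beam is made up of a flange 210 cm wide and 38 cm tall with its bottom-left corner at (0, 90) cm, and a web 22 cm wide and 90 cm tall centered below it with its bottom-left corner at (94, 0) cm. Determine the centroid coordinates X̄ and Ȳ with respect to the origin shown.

web: A = 22 × 90 = 1980.00, centroid at (105.00, 45.00).
flange: A = 210 × 38 = 7980.00, centroid at (105.00, 109.00).
ΣA = 9960.00 cm²
ΣAX̄ = (1980.00)(105.00) + (7980.00)(105.00) = 1045800.00 cm³
ΣAȲ = (1980.00)(45.00) + (7980.00)(109.00) = 958920.00 cm³
X̄ = 1045800.00 / 9960.00 = 105.00 cm
Ȳ = 958920.00 / 9960.00 = 96.28 cm

X̄ = 105.00 cm, Ȳ = 96.28 cm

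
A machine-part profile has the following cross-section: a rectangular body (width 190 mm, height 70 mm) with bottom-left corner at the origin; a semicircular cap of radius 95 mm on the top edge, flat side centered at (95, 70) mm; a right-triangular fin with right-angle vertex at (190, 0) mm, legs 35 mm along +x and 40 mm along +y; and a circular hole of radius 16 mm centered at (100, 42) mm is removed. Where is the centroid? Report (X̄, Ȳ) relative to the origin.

rectangular body: A = 190 × 70 = 13300.00, centroid at (95.00, 35.00).
semicircular top: A = ½π·95² = 14176.44, centroid at (95.00, 110.32).
triangular fin: A = ½·35·40 = 700.00, centroid at (201.67, 13.33).
hole: A = −π·16² = -804.25, centroid at (100.00, 42.00).
ΣA = 27372.19 mm²
ΣAX̄ = (13300.00)(95.00) + (14176.44)(95.00) + (700.00)(201.67) + (-804.25)(100.00) = 2671003.40 mm³
ΣAȲ = (13300.00)(35.00) + (14176.44)(110.32) + (700.00)(13.33) + (-804.25)(42.00) = 2004988.84 mm³
X̄ = 2671003.40 / 27372.19 = 97.58 mm
Ȳ = 2004988.84 / 27372.19 = 73.25 mm

X̄ = 97.58 mm, Ȳ = 73.25 mm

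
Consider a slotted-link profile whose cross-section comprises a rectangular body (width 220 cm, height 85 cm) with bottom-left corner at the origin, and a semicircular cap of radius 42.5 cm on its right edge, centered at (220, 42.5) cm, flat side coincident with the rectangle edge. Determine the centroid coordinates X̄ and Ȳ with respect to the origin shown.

rectangular body: A = 220 × 85 = 18700.00, centroid at (110.00, 42.50).
semicircular end: A = ½π·42.5² = 2837.25, centroid at (238.04, 42.50).
ΣA = 21537.25 cm²
ΣAX̄ = (18700.00)(110.00) + (2837.25)(238.04) = 2732372.27 cm³
ΣAȲ = (18700.00)(42.50) + (2837.25)(42.50) = 915333.16 cm³
X̄ = 2732372.27 / 21537.25 = 126.87 cm
Ȳ = 915333.16 / 21537.25 = 42.50 cm

X̄ = 126.87 cm, Ȳ = 42.50 cm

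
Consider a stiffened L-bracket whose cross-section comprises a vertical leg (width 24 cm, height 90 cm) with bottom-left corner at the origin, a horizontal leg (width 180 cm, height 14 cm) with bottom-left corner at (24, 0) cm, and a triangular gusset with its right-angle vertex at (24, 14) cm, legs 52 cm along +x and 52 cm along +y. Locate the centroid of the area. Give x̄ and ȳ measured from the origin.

x̄ = 61.19 cm, ȳ = 26.06 cm

Part | A | x̄ᵢ | ȳᵢ | A·x̄ᵢ | A·ȳᵢ
vertical leg | 2160.00 | 12.00 | 45.00 | 25920.00 | 97200.00
horizontal leg | 2520.00 | 114.00 | 7.00 | 287280.00 | 17640.00
gusset | 1352.00 | 41.33 | 31.33 | 55882.67 | 42362.67
Σ | 6032.00 |  |  | 369082.67 | 157202.67
x̄ = 369082.67 / 6032.00 = 61.19 cm
ȳ = 157202.67 / 6032.00 = 26.06 cm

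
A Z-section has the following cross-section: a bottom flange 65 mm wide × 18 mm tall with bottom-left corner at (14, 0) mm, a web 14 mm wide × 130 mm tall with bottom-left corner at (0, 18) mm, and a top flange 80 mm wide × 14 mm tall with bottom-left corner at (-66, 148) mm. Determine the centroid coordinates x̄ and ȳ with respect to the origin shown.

Part | A | x̄ᵢ | ȳᵢ | A·x̄ᵢ | A·ȳᵢ
bottom flange | 1170.00 | 46.50 | 9.00 | 54405.00 | 10530.00
web | 1820.00 | 7.00 | 83.00 | 12740.00 | 151060.00
top flange | 1120.00 | -26.00 | 155.00 | -29120.00 | 173600.00
Σ | 4110.00 |  |  | 38025.00 | 335190.00
x̄ = 38025.00 / 4110.00 = 9.25 mm
ȳ = 335190.00 / 4110.00 = 81.55 mm

x̄ = 9.25 mm, ȳ = 81.55 mm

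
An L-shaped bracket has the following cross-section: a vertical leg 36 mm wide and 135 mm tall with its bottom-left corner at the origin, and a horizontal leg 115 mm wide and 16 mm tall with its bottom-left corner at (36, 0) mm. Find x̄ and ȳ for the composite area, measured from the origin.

x̄ = 38.73 mm, ȳ = 51.16 mm

vertical leg: A = 36 × 135 = 4860.00, centroid at (18.00, 67.50).
horizontal leg: A = 115 × 16 = 1840.00, centroid at (93.50, 8.00).
ΣA = 6700.00 mm²
ΣAx̄ = (4860.00)(18.00) + (1840.00)(93.50) = 259520.00 mm³
ΣAȳ = (4860.00)(67.50) + (1840.00)(8.00) = 342770.00 mm³
x̄ = 259520.00 / 6700.00 = 38.73 mm
ȳ = 342770.00 / 6700.00 = 51.16 mm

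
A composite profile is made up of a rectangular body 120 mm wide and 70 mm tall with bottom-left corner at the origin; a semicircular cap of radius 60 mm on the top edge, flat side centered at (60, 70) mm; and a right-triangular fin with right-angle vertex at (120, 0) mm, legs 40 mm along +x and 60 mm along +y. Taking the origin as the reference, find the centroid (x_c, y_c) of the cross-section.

rectangular body: A = 120 × 70 = 8400.00, centroid at (60.00, 35.00).
semicircular top: A = ½π·60² = 5654.87, centroid at (60.00, 95.46).
triangular fin: A = ½·40·60 = 1200.00, centroid at (133.33, 20.00).
ΣA = 15254.87 mm²
ΣAx_c = (8400.00)(60.00) + (5654.87)(60.00) + (1200.00)(133.33) = 1003292.01 mm³
ΣAy_c = (8400.00)(35.00) + (5654.87)(95.46) + (1200.00)(20.00) = 857840.67 mm³
x_c = 1003292.01 / 15254.87 = 65.77 mm
y_c = 857840.67 / 15254.87 = 56.23 mm

x_c = 65.77 mm, y_c = 56.23 mm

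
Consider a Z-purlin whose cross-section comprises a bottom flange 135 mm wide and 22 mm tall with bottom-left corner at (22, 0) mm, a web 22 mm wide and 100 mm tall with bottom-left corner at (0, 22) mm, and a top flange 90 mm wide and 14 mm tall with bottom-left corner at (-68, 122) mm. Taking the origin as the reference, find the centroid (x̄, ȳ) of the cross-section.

bottom flange: A = 135 × 22 = 2970.00, centroid at (89.50, 11.00).
web: A = 22 × 100 = 2200.00, centroid at (11.00, 72.00).
top flange: A = 90 × 14 = 1260.00, centroid at (-23.00, 129.00).
ΣA = 6430.00 mm², ΣAx̄ = 261035.00 mm³, ΣAȳ = 353610.00 mm³.
x̄ = 261035.00/6430.00 = 40.60 mm; ȳ = 353610.00/6430.00 = 54.99 mm.

x̄ = 40.60 mm, ȳ = 54.99 mm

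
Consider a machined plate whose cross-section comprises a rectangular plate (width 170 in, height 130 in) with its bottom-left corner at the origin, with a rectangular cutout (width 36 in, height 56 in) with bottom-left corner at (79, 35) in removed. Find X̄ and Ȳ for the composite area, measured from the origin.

plate: A = 170 × 130 = 22100.00, centroid at (85.00, 65.00).
hole: A = −(36 × 56) = -2016.00, centroid at (97.00, 63.00).
ΣA = 20084.00 in²
ΣAX̄ = (22100.00)(85.00) + (-2016.00)(97.00) = 1682948.00 in³
ΣAȲ = (22100.00)(65.00) + (-2016.00)(63.00) = 1309492.00 in³
X̄ = 1682948.00 / 20084.00 = 83.80 in
Ȳ = 1309492.00 / 20084.00 = 65.20 in

X̄ = 83.80 in, Ȳ = 65.20 in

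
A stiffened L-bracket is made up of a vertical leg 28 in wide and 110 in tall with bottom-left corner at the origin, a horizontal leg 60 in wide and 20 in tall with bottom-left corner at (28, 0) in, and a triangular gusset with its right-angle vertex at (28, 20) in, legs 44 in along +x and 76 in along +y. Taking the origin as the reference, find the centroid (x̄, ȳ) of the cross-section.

x̄ = 30.92 in, ȳ = 43.21 in

Part | A | x̄ᵢ | ȳᵢ | A·x̄ᵢ | A·ȳᵢ
vertical leg | 3080.00 | 14.00 | 55.00 | 43120.00 | 169400.00
horizontal leg | 1200.00 | 58.00 | 10.00 | 69600.00 | 12000.00
gusset | 1672.00 | 42.67 | 45.33 | 71338.67 | 75797.33
Σ | 5952.00 |  |  | 184058.67 | 257197.33
x̄ = 184058.67 / 5952.00 = 30.92 in
ȳ = 257197.33 / 5952.00 = 43.21 in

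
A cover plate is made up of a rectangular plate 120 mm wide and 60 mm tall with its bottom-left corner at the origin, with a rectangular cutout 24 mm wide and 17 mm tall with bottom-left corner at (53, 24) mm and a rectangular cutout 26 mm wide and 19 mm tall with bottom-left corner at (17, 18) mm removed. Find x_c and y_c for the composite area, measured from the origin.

plate: A = 120 × 60 = 7200.00, centroid at (60.00, 30.00).
hole 1: A = −(24 × 17) = -408.00, centroid at (65.00, 32.50).
hole 2: A = −(26 × 19) = -494.00, centroid at (30.00, 27.50).
ΣA = 6298.00 mm², ΣAx_c = 390660.00 mm³, ΣAy_c = 189155.00 mm³.
x_c = 390660.00/6298.00 = 62.03 mm; y_c = 189155.00/6298.00 = 30.03 mm.

x_c = 62.03 mm, y_c = 30.03 mm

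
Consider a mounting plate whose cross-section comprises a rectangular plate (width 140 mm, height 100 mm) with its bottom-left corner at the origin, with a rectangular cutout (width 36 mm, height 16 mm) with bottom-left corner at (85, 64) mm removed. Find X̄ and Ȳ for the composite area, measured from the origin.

Part | A | x̄ᵢ | ȳᵢ | A·x̄ᵢ | A·ȳᵢ
plate | 14000.00 | 70.00 | 50.00 | 980000.00 | 700000.00
hole | -576.00 | 103.00 | 72.00 | -59328.00 | -41472.00
Σ | 13424.00 |  |  | 920672.00 | 658528.00
X̄ = 920672.00 / 13424.00 = 68.58 mm
Ȳ = 658528.00 / 13424.00 = 49.06 mm

X̄ = 68.58 mm, Ȳ = 49.06 mm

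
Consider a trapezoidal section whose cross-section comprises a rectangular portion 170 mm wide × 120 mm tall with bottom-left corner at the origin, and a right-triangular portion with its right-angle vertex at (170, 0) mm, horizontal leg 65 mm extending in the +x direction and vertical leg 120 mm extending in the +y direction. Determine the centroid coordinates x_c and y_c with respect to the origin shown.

x_c = 102.12 mm, y_c = 56.79 mm

rectangular portion: A = 170 × 120 = 20400.00, centroid at (85.00, 60.00).
triangular portion: A = ½·65·120 = 3900.00, centroid at (191.67, 40.00).
ΣA = 24300.00 mm²
ΣAx_c = (20400.00)(85.00) + (3900.00)(191.67) = 2481500.00 mm³
ΣAy_c = (20400.00)(60.00) + (3900.00)(40.00) = 1380000.00 mm³
x_c = 2481500.00 / 24300.00 = 102.12 mm
y_c = 1380000.00 / 24300.00 = 56.79 mm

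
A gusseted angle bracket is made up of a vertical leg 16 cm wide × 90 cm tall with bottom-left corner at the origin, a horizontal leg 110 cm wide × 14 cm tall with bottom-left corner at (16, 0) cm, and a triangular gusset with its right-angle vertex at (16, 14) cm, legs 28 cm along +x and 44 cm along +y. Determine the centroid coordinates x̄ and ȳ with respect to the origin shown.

Part | A | x̄ᵢ | ȳᵢ | A·x̄ᵢ | A·ȳᵢ
vertical leg | 1440.00 | 8.00 | 45.00 | 11520.00 | 64800.00
horizontal leg | 1540.00 | 71.00 | 7.00 | 109340.00 | 10780.00
gusset | 616.00 | 25.33 | 28.67 | 15605.33 | 17658.67
Σ | 3596.00 |  |  | 136465.33 | 93238.67
x̄ = 136465.33 / 3596.00 = 37.95 cm
ȳ = 93238.67 / 3596.00 = 25.93 cm

x̄ = 37.95 cm, ȳ = 25.93 cm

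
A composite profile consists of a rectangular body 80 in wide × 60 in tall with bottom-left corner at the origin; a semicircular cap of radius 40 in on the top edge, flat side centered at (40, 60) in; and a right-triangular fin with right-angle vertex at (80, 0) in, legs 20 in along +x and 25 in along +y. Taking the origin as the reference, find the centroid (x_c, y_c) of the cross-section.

rectangular body: A = 80 × 60 = 4800.00, centroid at (40.00, 30.00).
semicircular top: A = ½π·40² = 2513.27, centroid at (40.00, 76.98).
triangular fin: A = ½·20·25 = 250.00, centroid at (86.67, 8.33).
ΣA = 7563.27 in²
ΣAx_c = (4800.00)(40.00) + (2513.27)(40.00) + (250.00)(86.67) = 314197.63 in³
ΣAy_c = (4800.00)(30.00) + (2513.27)(76.98) + (250.00)(8.33) = 339546.45 in³
x_c = 314197.63 / 7563.27 = 41.54 in
y_c = 339546.45 / 7563.27 = 44.89 in

x_c = 41.54 in, y_c = 44.89 in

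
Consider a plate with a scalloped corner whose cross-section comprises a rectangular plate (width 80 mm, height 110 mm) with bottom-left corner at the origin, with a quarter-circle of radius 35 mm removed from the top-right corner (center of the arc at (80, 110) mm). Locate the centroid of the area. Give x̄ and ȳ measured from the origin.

x̄ = 36.91 mm, ȳ = 50.07 mm

plate: A = 80 × 110 = 8800.00, centroid at (40.00, 55.00).
removed quarter-circle: A = −¼π·35² = -962.11, centroid at (65.15, 95.15).
ΣA = 7837.89 mm²
ΣAx̄ = (8800.00)(40.00) + (-962.11)(65.15) = 289322.65 mm³
ΣAȳ = (8800.00)(55.00) + (-962.11)(95.15) = 392459.26 mm³
x̄ = 289322.65 / 7837.89 = 36.91 mm
ȳ = 392459.26 / 7837.89 = 50.07 mm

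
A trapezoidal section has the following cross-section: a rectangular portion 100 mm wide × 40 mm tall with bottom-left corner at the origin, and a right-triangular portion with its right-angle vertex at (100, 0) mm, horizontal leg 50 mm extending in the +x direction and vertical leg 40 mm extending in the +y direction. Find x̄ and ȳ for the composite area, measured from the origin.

x̄ = 63.33 mm, ȳ = 18.67 mm

Part | A | x̄ᵢ | ȳᵢ | A·x̄ᵢ | A·ȳᵢ
rectangular portion | 4000.00 | 50.00 | 20.00 | 200000.00 | 80000.00
triangular portion | 1000.00 | 116.67 | 13.33 | 116666.67 | 13333.33
Σ | 5000.00 |  |  | 316666.67 | 93333.33
x̄ = 316666.67 / 5000.00 = 63.33 mm
ȳ = 93333.33 / 5000.00 = 18.67 mm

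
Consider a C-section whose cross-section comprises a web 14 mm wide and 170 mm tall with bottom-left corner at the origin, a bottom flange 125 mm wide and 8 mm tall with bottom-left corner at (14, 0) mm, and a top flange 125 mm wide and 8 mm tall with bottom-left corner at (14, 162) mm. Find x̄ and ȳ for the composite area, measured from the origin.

x̄ = 38.74 mm, ȳ = 85.00 mm

Part | A | x̄ᵢ | ȳᵢ | A·x̄ᵢ | A·ȳᵢ
web | 2380.00 | 7.00 | 85.00 | 16660.00 | 202300.00
bottom flange | 1000.00 | 76.50 | 4.00 | 76500.00 | 4000.00
top flange | 1000.00 | 76.50 | 166.00 | 76500.00 | 166000.00
Σ | 4380.00 |  |  | 169660.00 | 372300.00
x̄ = 169660.00 / 4380.00 = 38.74 mm
ȳ = 372300.00 / 4380.00 = 85.00 mm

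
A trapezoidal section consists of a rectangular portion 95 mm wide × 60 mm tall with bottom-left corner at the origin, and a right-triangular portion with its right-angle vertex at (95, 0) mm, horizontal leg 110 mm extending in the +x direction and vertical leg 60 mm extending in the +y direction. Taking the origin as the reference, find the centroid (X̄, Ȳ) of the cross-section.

X̄ = 78.36 mm, Ȳ = 26.33 mm

Part | A | x̄ᵢ | ȳᵢ | A·x̄ᵢ | A·ȳᵢ
rectangular portion | 5700.00 | 47.50 | 30.00 | 270750.00 | 171000.00
triangular portion | 3300.00 | 131.67 | 20.00 | 434500.00 | 66000.00
Σ | 9000.00 |  |  | 705250.00 | 237000.00
X̄ = 705250.00 / 9000.00 = 78.36 mm
Ȳ = 237000.00 / 9000.00 = 26.33 mm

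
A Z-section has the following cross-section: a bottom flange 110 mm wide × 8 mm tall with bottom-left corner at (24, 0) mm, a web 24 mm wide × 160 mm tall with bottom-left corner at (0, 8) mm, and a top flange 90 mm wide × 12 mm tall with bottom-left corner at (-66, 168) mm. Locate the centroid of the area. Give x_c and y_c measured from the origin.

x_c = 16.02 mm, y_c = 91.27 mm

Part | A | x̄ᵢ | ȳᵢ | A·x̄ᵢ | A·ȳᵢ
bottom flange | 880.00 | 79.00 | 4.00 | 69520.00 | 3520.00
web | 3840.00 | 12.00 | 88.00 | 46080.00 | 337920.00
top flange | 1080.00 | -21.00 | 174.00 | -22680.00 | 187920.00
Σ | 5800.00 |  |  | 92920.00 | 529360.00
x_c = 92920.00 / 5800.00 = 16.02 mm
y_c = 529360.00 / 5800.00 = 91.27 mm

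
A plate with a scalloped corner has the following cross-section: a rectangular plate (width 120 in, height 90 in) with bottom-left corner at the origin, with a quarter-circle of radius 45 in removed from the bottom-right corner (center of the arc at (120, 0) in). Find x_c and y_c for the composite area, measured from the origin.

x_c = 52.94 in, y_c = 49.47 in

plate: A = 120 × 90 = 10800.00, centroid at (60.00, 45.00).
removed quarter-circle: A = −¼π·45² = -1590.43, centroid at (100.90, 19.10).
ΣA = 9209.57 in², ΣAx_c = 487523.25 in³, ΣAy_c = 455625.00 in³.
x_c = 487523.25/9209.57 = 52.94 in; y_c = 455625.00/9209.57 = 49.47 in.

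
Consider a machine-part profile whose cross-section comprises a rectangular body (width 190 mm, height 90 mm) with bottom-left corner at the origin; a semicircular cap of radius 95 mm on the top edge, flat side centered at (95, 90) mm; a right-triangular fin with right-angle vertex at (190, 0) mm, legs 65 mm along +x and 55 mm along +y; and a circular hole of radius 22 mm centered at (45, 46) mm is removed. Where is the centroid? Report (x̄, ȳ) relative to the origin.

Part | A | x̄ᵢ | ȳᵢ | A·x̄ᵢ | A·ȳᵢ
rectangular body | 17100.00 | 95.00 | 45.00 | 1624500.00 | 769500.00
semicircular top | 14176.44 | 95.00 | 130.32 | 1346761.50 | 1847462.65
triangular fin | 1787.50 | 211.67 | 18.33 | 378354.17 | 32770.83
hole | -1520.53 | 45.00 | 46.00 | -68423.89 | -69944.42
Σ | 31543.41 |  |  | 3281191.78 | 2579789.06
x̄ = 3281191.78 / 31543.41 = 104.02 mm
ȳ = 2579789.06 / 31543.41 = 81.79 mm

x̄ = 104.02 mm, ȳ = 81.79 mm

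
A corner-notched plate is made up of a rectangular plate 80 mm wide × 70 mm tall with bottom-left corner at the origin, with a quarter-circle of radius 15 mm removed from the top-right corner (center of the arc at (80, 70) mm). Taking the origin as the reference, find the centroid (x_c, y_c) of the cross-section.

x_c = 38.90 mm, y_c = 34.07 mm

plate: A = 80 × 70 = 5600.00, centroid at (40.00, 35.00).
removed quarter-circle: A = −¼π·15² = -176.71, centroid at (73.63, 63.63).
ΣA = 5423.29 mm², ΣAx_c = 210987.83 mm³, ΣAy_c = 184754.98 mm³.
x_c = 210987.83/5423.29 = 38.90 mm; y_c = 184754.98/5423.29 = 34.07 mm.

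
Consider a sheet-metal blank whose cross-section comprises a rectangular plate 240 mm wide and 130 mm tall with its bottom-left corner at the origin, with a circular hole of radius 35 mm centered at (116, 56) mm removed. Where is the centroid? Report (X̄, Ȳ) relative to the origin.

plate: A = 240 × 130 = 31200.00, centroid at (120.00, 65.00).
hole: A = −π·35² = -3848.45, centroid at (116.00, 56.00).
ΣA = 27351.55 mm², ΣAX̄ = 3297579.68 mm³, ΣAȲ = 1812486.74 mm³.
X̄ = 3297579.68/27351.55 = 120.56 mm; Ȳ = 1812486.74/27351.55 = 66.27 mm.

X̄ = 120.56 mm, Ȳ = 66.27 mm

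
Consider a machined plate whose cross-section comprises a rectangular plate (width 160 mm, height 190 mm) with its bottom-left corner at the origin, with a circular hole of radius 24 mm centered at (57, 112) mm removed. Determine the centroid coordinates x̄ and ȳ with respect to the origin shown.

plate: A = 160 × 190 = 30400.00, centroid at (80.00, 95.00).
hole: A = −π·24² = -1809.56, centroid at (57.00, 112.00).
ΣA = 28590.44 mm²
ΣAx̄ = (30400.00)(80.00) + (-1809.56)(57.00) = 2328855.23 mm³
ΣAȳ = (30400.00)(95.00) + (-1809.56)(112.00) = 2685329.57 mm³
x̄ = 2328855.23 / 28590.44 = 81.46 mm
ȳ = 2685329.57 / 28590.44 = 93.92 mm

x̄ = 81.46 mm, ȳ = 93.92 mm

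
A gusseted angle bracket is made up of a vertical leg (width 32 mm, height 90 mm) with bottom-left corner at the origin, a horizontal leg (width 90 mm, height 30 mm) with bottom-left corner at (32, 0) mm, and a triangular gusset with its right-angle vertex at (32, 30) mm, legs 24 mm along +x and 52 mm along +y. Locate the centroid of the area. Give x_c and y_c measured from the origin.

x_c = 44.96 mm, y_c = 32.18 mm

vertical leg: A = 32 × 90 = 2880.00, centroid at (16.00, 45.00).
horizontal leg: A = 90 × 30 = 2700.00, centroid at (77.00, 15.00).
gusset: A = ½·24·52 = 624.00, centroid at (40.00, 47.33).
ΣA = 6204.00 mm², ΣAx_c = 278940.00 mm³, ΣAy_c = 199636.00 mm³.
x_c = 278940.00/6204.00 = 44.96 mm; y_c = 199636.00/6204.00 = 32.18 mm.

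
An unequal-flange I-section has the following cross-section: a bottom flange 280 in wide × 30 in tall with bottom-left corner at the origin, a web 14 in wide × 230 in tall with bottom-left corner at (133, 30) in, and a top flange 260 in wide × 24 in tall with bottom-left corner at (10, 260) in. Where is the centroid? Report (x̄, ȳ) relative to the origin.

Part | A | x̄ᵢ | ȳᵢ | A·x̄ᵢ | A·ȳᵢ
bottom flange | 8400.00 | 140.00 | 15.00 | 1176000.00 | 126000.00
web | 3220.00 | 140.00 | 145.00 | 450800.00 | 466900.00
top flange | 6240.00 | 140.00 | 272.00 | 873600.00 | 1697280.00
Σ | 17860.00 |  |  | 2500400.00 | 2290180.00
x̄ = 2500400.00 / 17860.00 = 140.00 in
ȳ = 2290180.00 / 17860.00 = 128.23 in

x̄ = 140.00 in, ȳ = 128.23 in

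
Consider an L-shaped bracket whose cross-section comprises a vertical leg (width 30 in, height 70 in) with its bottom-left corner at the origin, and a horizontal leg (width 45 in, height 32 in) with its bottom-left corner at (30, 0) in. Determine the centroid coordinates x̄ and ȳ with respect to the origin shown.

vertical leg: A = 30 × 70 = 2100.00, centroid at (15.00, 35.00).
horizontal leg: A = 45 × 32 = 1440.00, centroid at (52.50, 16.00).
ΣA = 3540.00 in²
ΣAx̄ = (2100.00)(15.00) + (1440.00)(52.50) = 107100.00 in³
ΣAȳ = (2100.00)(35.00) + (1440.00)(16.00) = 96540.00 in³
x̄ = 107100.00 / 3540.00 = 30.25 in
ȳ = 96540.00 / 3540.00 = 27.27 in

x̄ = 30.25 in, ȳ = 27.27 in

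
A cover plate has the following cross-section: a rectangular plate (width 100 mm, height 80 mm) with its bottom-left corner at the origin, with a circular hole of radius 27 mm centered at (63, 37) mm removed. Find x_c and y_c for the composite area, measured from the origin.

x_c = 44.79 mm, y_c = 41.20 mm

Part | A | x̄ᵢ | ȳᵢ | A·x̄ᵢ | A·ȳᵢ
plate | 8000.00 | 50.00 | 40.00 | 400000.00 | 320000.00
hole | -2290.22 | 63.00 | 37.00 | -144283.93 | -84738.18
Σ | 5709.78 |  |  | 255716.07 | 235261.82
x_c = 255716.07 / 5709.78 = 44.79 mm
y_c = 235261.82 / 5709.78 = 41.20 mm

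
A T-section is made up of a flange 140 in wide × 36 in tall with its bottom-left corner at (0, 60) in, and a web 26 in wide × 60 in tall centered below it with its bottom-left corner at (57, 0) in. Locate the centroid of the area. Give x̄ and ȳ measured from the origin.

web: A = 26 × 60 = 1560.00, centroid at (70.00, 30.00).
flange: A = 140 × 36 = 5040.00, centroid at (70.00, 78.00).
ΣA = 6600.00 in²
ΣAx̄ = (1560.00)(70.00) + (5040.00)(70.00) = 462000.00 in³
ΣAȳ = (1560.00)(30.00) + (5040.00)(78.00) = 439920.00 in³
x̄ = 462000.00 / 6600.00 = 70.00 in
ȳ = 439920.00 / 6600.00 = 66.65 in

x̄ = 70.00 in, ȳ = 66.65 in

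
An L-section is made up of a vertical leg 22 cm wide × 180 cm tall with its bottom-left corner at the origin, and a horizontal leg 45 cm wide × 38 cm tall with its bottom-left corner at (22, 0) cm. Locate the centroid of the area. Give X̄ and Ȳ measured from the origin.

X̄ = 21.10 cm, Ȳ = 68.59 cm

vertical leg: A = 22 × 180 = 3960.00, centroid at (11.00, 90.00).
horizontal leg: A = 45 × 38 = 1710.00, centroid at (44.50, 19.00).
ΣA = 5670.00 cm², ΣAX̄ = 119655.00 cm³, ΣAȲ = 388890.00 cm³.
X̄ = 119655.00/5670.00 = 21.10 cm; Ȳ = 388890.00/5670.00 = 68.59 cm.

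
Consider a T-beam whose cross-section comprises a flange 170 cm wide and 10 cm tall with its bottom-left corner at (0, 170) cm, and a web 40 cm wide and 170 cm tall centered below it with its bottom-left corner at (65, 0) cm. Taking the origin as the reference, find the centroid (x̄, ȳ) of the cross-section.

x̄ = 85.00 cm, ȳ = 103.00 cm

web: A = 40 × 170 = 6800.00, centroid at (85.00, 85.00).
flange: A = 170 × 10 = 1700.00, centroid at (85.00, 175.00).
ΣA = 8500.00 cm²
ΣAx̄ = (6800.00)(85.00) + (1700.00)(85.00) = 722500.00 cm³
ΣAȳ = (6800.00)(85.00) + (1700.00)(175.00) = 875500.00 cm³
x̄ = 722500.00 / 8500.00 = 85.00 cm
ȳ = 875500.00 / 8500.00 = 103.00 cm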